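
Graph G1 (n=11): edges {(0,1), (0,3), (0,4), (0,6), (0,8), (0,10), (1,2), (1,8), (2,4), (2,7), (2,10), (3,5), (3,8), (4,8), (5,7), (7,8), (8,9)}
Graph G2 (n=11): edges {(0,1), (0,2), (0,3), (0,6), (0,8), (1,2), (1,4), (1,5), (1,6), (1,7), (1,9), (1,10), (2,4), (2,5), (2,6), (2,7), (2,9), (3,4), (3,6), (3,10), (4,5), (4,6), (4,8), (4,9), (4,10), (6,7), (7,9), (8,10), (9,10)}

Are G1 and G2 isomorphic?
No, not isomorphic

The graphs are NOT isomorphic.

Counting triangles (3-cliques): G1 has 3, G2 has 25.
Triangle count is an isomorphism invariant, so differing triangle counts rule out isomorphism.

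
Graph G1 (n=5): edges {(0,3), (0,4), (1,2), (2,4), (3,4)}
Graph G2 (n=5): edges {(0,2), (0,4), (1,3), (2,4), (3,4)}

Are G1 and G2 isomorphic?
Yes, isomorphic

The graphs are isomorphic.
One valid mapping φ: V(G1) → V(G2): 0→0, 1→1, 2→3, 3→2, 4→4

Verify φ preserves adjacency — for each edge of G1, its image is an edge of G2:
  (0,3) → (φ(0),φ(3)) = (0,2) ∈ E(G2) ✓
  (0,4) → (φ(0),φ(4)) = (0,4) ∈ E(G2) ✓
  (1,2) → (φ(1),φ(2)) = (1,3) ∈ E(G2) ✓
  (2,4) → (φ(2),φ(4)) = (3,4) ∈ E(G2) ✓
  (3,4) → (φ(3),φ(4)) = (2,4) ∈ E(G2) ✓
All 5 edges of G1 map to edges of G2, and |E(G1)| = |E(G2)| = 5, so φ is a bijection on edges as well as vertices. Hence G1 ≅ G2.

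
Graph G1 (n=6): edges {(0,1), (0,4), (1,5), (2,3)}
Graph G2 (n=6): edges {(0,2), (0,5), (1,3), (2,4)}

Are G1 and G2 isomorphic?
Yes, isomorphic

The graphs are isomorphic.
One valid mapping φ: V(G1) → V(G2): 0→0, 1→2, 2→3, 3→1, 4→5, 5→4

Verify φ preserves adjacency — for each edge of G1, its image is an edge of G2:
  (0,1) → (φ(0),φ(1)) = (0,2) ∈ E(G2) ✓
  (0,4) → (φ(0),φ(4)) = (0,5) ∈ E(G2) ✓
  (1,5) → (φ(1),φ(5)) = (2,4) ∈ E(G2) ✓
  (2,3) → (φ(2),φ(3)) = (1,3) ∈ E(G2) ✓
All 4 edges of G1 map to edges of G2, and |E(G1)| = |E(G2)| = 4, so φ is a bijection on edges as well as vertices. Hence G1 ≅ G2.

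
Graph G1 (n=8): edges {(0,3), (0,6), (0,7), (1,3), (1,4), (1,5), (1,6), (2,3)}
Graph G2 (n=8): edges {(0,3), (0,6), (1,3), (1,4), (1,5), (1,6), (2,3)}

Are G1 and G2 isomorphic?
No, not isomorphic

The graphs are NOT isomorphic.

Counting edges: G1 has 8 edge(s); G2 has 7 edge(s).
Edge count is an isomorphism invariant (a bijection on vertices induces a bijection on edges), so differing edge counts rule out isomorphism.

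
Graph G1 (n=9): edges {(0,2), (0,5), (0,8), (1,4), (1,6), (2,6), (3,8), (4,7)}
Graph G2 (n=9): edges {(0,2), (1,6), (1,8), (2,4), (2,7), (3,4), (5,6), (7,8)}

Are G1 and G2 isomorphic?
Yes, isomorphic

The graphs are isomorphic.
One valid mapping φ: V(G1) → V(G2): 0→2, 1→1, 2→7, 3→3, 4→6, 5→0, 6→8, 7→5, 8→4

Verify φ preserves adjacency — for each edge of G1, its image is an edge of G2:
  (0,2) → (φ(0),φ(2)) = (2,7) ∈ E(G2) ✓
  (0,5) → (φ(0),φ(5)) = (0,2) ∈ E(G2) ✓
  (0,8) → (φ(0),φ(8)) = (2,4) ∈ E(G2) ✓
  (1,4) → (φ(1),φ(4)) = (1,6) ∈ E(G2) ✓
  (1,6) → (φ(1),φ(6)) = (1,8) ∈ E(G2) ✓
  (2,6) → (φ(2),φ(6)) = (7,8) ∈ E(G2) ✓
  (3,8) → (φ(3),φ(8)) = (3,4) ∈ E(G2) ✓
  (4,7) → (φ(4),φ(7)) = (5,6) ∈ E(G2) ✓
All 8 edges of G1 map to edges of G2, and |E(G1)| = |E(G2)| = 8, so φ is a bijection on edges as well as vertices. Hence G1 ≅ G2.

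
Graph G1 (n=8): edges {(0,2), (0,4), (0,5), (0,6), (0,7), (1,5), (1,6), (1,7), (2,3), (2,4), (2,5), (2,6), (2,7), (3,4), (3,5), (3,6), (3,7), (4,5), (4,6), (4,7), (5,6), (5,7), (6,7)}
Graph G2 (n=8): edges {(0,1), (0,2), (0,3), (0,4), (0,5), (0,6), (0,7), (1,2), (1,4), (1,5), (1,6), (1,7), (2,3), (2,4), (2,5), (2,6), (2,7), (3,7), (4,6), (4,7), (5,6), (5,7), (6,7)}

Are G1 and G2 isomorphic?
Yes, isomorphic

The graphs are isomorphic.
One valid mapping φ: V(G1) → V(G2): 0→5, 1→3, 2→6, 3→4, 4→1, 5→2, 6→7, 7→0

Verify φ preserves adjacency — for each edge of G1, its image is an edge of G2:
  (0,2) → (φ(0),φ(2)) = (5,6) ∈ E(G2) ✓
  (0,4) → (φ(0),φ(4)) = (1,5) ∈ E(G2) ✓
  (0,5) → (φ(0),φ(5)) = (2,5) ∈ E(G2) ✓
  (0,6) → (φ(0),φ(6)) = (5,7) ∈ E(G2) ✓
  (0,7) → (φ(0),φ(7)) = (0,5) ∈ E(G2) ✓
  (1,5) → (φ(1),φ(5)) = (2,3) ∈ E(G2) ✓
  (1,6) → (φ(1),φ(6)) = (3,7) ∈ E(G2) ✓
  (1,7) → (φ(1),φ(7)) = (0,3) ∈ E(G2) ✓
  (2,3) → (φ(2),φ(3)) = (4,6) ∈ E(G2) ✓
  (2,4) → (φ(2),φ(4)) = (1,6) ∈ E(G2) ✓
  (2,5) → (φ(2),φ(5)) = (2,6) ∈ E(G2) ✓
  (2,6) → (φ(2),φ(6)) = (6,7) ∈ E(G2) ✓
  (2,7) → (φ(2),φ(7)) = (0,6) ∈ E(G2) ✓
  (3,4) → (φ(3),φ(4)) = (1,4) ∈ E(G2) ✓
  (3,5) → (φ(3),φ(5)) = (2,4) ∈ E(G2) ✓
  (3,6) → (φ(3),φ(6)) = (4,7) ∈ E(G2) ✓
  (3,7) → (φ(3),φ(7)) = (0,4) ∈ E(G2) ✓
  (4,5) → (φ(4),φ(5)) = (1,2) ∈ E(G2) ✓
  (4,6) → (φ(4),φ(6)) = (1,7) ∈ E(G2) ✓
  (4,7) → (φ(4),φ(7)) = (0,1) ∈ E(G2) ✓
  (5,6) → (φ(5),φ(6)) = (2,7) ∈ E(G2) ✓
  (5,7) → (φ(5),φ(7)) = (0,2) ∈ E(G2) ✓
  (6,7) → (φ(6),φ(7)) = (0,7) ∈ E(G2) ✓
All 23 edges of G1 map to edges of G2, and |E(G1)| = |E(G2)| = 23, so φ is a bijection on edges as well as vertices. Hence G1 ≅ G2.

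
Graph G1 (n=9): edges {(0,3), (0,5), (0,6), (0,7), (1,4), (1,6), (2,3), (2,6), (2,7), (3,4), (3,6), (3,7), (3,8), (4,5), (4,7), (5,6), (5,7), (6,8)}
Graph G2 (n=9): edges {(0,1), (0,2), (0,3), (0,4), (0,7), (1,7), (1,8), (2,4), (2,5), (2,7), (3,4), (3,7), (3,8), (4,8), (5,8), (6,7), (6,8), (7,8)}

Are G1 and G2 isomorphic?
Yes, isomorphic

The graphs are isomorphic.
One valid mapping φ: V(G1) → V(G2): 0→3, 1→5, 2→1, 3→7, 4→2, 5→4, 6→8, 7→0, 8→6

Verify φ preserves adjacency — for each edge of G1, its image is an edge of G2:
  (0,3) → (φ(0),φ(3)) = (3,7) ∈ E(G2) ✓
  (0,5) → (φ(0),φ(5)) = (3,4) ∈ E(G2) ✓
  (0,6) → (φ(0),φ(6)) = (3,8) ∈ E(G2) ✓
  (0,7) → (φ(0),φ(7)) = (0,3) ∈ E(G2) ✓
  (1,4) → (φ(1),φ(4)) = (2,5) ∈ E(G2) ✓
  (1,6) → (φ(1),φ(6)) = (5,8) ∈ E(G2) ✓
  (2,3) → (φ(2),φ(3)) = (1,7) ∈ E(G2) ✓
  (2,6) → (φ(2),φ(6)) = (1,8) ∈ E(G2) ✓
  (2,7) → (φ(2),φ(7)) = (0,1) ∈ E(G2) ✓
  (3,4) → (φ(3),φ(4)) = (2,7) ∈ E(G2) ✓
  (3,6) → (φ(3),φ(6)) = (7,8) ∈ E(G2) ✓
  (3,7) → (φ(3),φ(7)) = (0,7) ∈ E(G2) ✓
  (3,8) → (φ(3),φ(8)) = (6,7) ∈ E(G2) ✓
  (4,5) → (φ(4),φ(5)) = (2,4) ∈ E(G2) ✓
  (4,7) → (φ(4),φ(7)) = (0,2) ∈ E(G2) ✓
  (5,6) → (φ(5),φ(6)) = (4,8) ∈ E(G2) ✓
  (5,7) → (φ(5),φ(7)) = (0,4) ∈ E(G2) ✓
  (6,8) → (φ(6),φ(8)) = (6,8) ∈ E(G2) ✓
All 18 edges of G1 map to edges of G2, and |E(G1)| = |E(G2)| = 18, so φ is a bijection on edges as well as vertices. Hence G1 ≅ G2.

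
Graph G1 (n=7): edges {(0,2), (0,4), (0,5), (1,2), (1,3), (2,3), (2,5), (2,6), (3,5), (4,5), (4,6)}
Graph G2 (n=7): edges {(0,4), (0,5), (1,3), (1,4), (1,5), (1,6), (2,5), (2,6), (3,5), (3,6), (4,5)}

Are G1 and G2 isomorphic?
Yes, isomorphic

The graphs are isomorphic.
One valid mapping φ: V(G1) → V(G2): 0→3, 1→0, 2→5, 3→4, 4→6, 5→1, 6→2

Verify φ preserves adjacency — for each edge of G1, its image is an edge of G2:
  (0,2) → (φ(0),φ(2)) = (3,5) ∈ E(G2) ✓
  (0,4) → (φ(0),φ(4)) = (3,6) ∈ E(G2) ✓
  (0,5) → (φ(0),φ(5)) = (1,3) ∈ E(G2) ✓
  (1,2) → (φ(1),φ(2)) = (0,5) ∈ E(G2) ✓
  (1,3) → (φ(1),φ(3)) = (0,4) ∈ E(G2) ✓
  (2,3) → (φ(2),φ(3)) = (4,5) ∈ E(G2) ✓
  (2,5) → (φ(2),φ(5)) = (1,5) ∈ E(G2) ✓
  (2,6) → (φ(2),φ(6)) = (2,5) ∈ E(G2) ✓
  (3,5) → (φ(3),φ(5)) = (1,4) ∈ E(G2) ✓
  (4,5) → (φ(4),φ(5)) = (1,6) ∈ E(G2) ✓
  (4,6) → (φ(4),φ(6)) = (2,6) ∈ E(G2) ✓
All 11 edges of G1 map to edges of G2, and |E(G1)| = |E(G2)| = 11, so φ is a bijection on edges as well as vertices. Hence G1 ≅ G2.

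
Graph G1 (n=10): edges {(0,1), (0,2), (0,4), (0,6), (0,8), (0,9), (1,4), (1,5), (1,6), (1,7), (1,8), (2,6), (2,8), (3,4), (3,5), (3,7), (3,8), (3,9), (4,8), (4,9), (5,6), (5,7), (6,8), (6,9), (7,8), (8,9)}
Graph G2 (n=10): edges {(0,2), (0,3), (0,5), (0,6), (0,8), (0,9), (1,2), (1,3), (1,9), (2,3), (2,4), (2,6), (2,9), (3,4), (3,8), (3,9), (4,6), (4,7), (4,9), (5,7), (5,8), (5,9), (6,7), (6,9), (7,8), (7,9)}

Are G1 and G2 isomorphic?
Yes, isomorphic

The graphs are isomorphic.
One valid mapping φ: V(G1) → V(G2): 0→2, 1→0, 2→1, 3→7, 4→6, 5→8, 6→3, 7→5, 8→9, 9→4

Verify φ preserves adjacency — for each edge of G1, its image is an edge of G2:
  (0,1) → (φ(0),φ(1)) = (0,2) ∈ E(G2) ✓
  (0,2) → (φ(0),φ(2)) = (1,2) ∈ E(G2) ✓
  (0,4) → (φ(0),φ(4)) = (2,6) ∈ E(G2) ✓
  (0,6) → (φ(0),φ(6)) = (2,3) ∈ E(G2) ✓
  (0,8) → (φ(0),φ(8)) = (2,9) ∈ E(G2) ✓
  (0,9) → (φ(0),φ(9)) = (2,4) ∈ E(G2) ✓
  (1,4) → (φ(1),φ(4)) = (0,6) ∈ E(G2) ✓
  (1,5) → (φ(1),φ(5)) = (0,8) ∈ E(G2) ✓
  (1,6) → (φ(1),φ(6)) = (0,3) ∈ E(G2) ✓
  (1,7) → (φ(1),φ(7)) = (0,5) ∈ E(G2) ✓
  (1,8) → (φ(1),φ(8)) = (0,9) ∈ E(G2) ✓
  (2,6) → (φ(2),φ(6)) = (1,3) ∈ E(G2) ✓
  (2,8) → (φ(2),φ(8)) = (1,9) ∈ E(G2) ✓
  (3,4) → (φ(3),φ(4)) = (6,7) ∈ E(G2) ✓
  (3,5) → (φ(3),φ(5)) = (7,8) ∈ E(G2) ✓
  (3,7) → (φ(3),φ(7)) = (5,7) ∈ E(G2) ✓
  (3,8) → (φ(3),φ(8)) = (7,9) ∈ E(G2) ✓
  (3,9) → (φ(3),φ(9)) = (4,7) ∈ E(G2) ✓
  (4,8) → (φ(4),φ(8)) = (6,9) ∈ E(G2) ✓
  (4,9) → (φ(4),φ(9)) = (4,6) ∈ E(G2) ✓
  (5,6) → (φ(5),φ(6)) = (3,8) ∈ E(G2) ✓
  (5,7) → (φ(5),φ(7)) = (5,8) ∈ E(G2) ✓
  (6,8) → (φ(6),φ(8)) = (3,9) ∈ E(G2) ✓
  (6,9) → (φ(6),φ(9)) = (3,4) ∈ E(G2) ✓
  (7,8) → (φ(7),φ(8)) = (5,9) ∈ E(G2) ✓
  (8,9) → (φ(8),φ(9)) = (4,9) ∈ E(G2) ✓
All 26 edges of G1 map to edges of G2, and |E(G1)| = |E(G2)| = 26, so φ is a bijection on edges as well as vertices. Hence G1 ≅ G2.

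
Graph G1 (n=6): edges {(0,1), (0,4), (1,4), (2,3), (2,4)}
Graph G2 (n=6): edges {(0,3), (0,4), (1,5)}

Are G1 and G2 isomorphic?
No, not isomorphic

The graphs are NOT isomorphic.

Connected components of G1: 2 component(s) with vertex sets [[5], [0, 1, 2, 3, 4]], sizes [1, 5].
Connected components of G2: 3 component(s) with vertex sets [[2], [1, 5], [0, 3, 4]], sizes [1, 2, 3].
The number of connected components (and the multiset of component sizes) is an isomorphism invariant — an isomorphism maps each component of G1 bijectively onto a component of G2. Since G1 has 2 component(s) and G2 has 3, they cannot be isomorphic.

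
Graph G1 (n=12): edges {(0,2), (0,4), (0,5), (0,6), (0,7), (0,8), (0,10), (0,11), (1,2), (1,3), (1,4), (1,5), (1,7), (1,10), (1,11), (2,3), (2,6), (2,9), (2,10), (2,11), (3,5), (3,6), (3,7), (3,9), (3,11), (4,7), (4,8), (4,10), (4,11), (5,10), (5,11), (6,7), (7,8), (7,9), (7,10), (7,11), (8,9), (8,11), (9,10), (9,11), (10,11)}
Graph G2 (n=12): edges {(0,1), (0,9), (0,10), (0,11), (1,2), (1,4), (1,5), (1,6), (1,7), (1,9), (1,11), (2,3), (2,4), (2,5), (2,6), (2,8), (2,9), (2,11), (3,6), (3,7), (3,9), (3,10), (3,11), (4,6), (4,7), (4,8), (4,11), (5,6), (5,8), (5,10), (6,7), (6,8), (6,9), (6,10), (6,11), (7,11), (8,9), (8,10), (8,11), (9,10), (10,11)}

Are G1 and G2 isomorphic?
Yes, isomorphic

The graphs are isomorphic.
One valid mapping φ: V(G1) → V(G2): 0→1, 1→8, 2→9, 3→10, 4→4, 5→5, 6→0, 7→11, 8→7, 9→3, 10→2, 11→6

Verify φ preserves adjacency — for each edge of G1, its image is an edge of G2:
  (0,2) → (φ(0),φ(2)) = (1,9) ∈ E(G2) ✓
  (0,4) → (φ(0),φ(4)) = (1,4) ∈ E(G2) ✓
  (0,5) → (φ(0),φ(5)) = (1,5) ∈ E(G2) ✓
  (0,6) → (φ(0),φ(6)) = (0,1) ∈ E(G2) ✓
  (0,7) → (φ(0),φ(7)) = (1,11) ∈ E(G2) ✓
  (0,8) → (φ(0),φ(8)) = (1,7) ∈ E(G2) ✓
  (0,10) → (φ(0),φ(10)) = (1,2) ∈ E(G2) ✓
  (0,11) → (φ(0),φ(11)) = (1,6) ∈ E(G2) ✓
  (1,2) → (φ(1),φ(2)) = (8,9) ∈ E(G2) ✓
  (1,3) → (φ(1),φ(3)) = (8,10) ∈ E(G2) ✓
  (1,4) → (φ(1),φ(4)) = (4,8) ∈ E(G2) ✓
  (1,5) → (φ(1),φ(5)) = (5,8) ∈ E(G2) ✓
  (1,7) → (φ(1),φ(7)) = (8,11) ∈ E(G2) ✓
  (1,10) → (φ(1),φ(10)) = (2,8) ∈ E(G2) ✓
  (1,11) → (φ(1),φ(11)) = (6,8) ∈ E(G2) ✓
  (2,3) → (φ(2),φ(3)) = (9,10) ∈ E(G2) ✓
  (2,6) → (φ(2),φ(6)) = (0,9) ∈ E(G2) ✓
  (2,9) → (φ(2),φ(9)) = (3,9) ∈ E(G2) ✓
  (2,10) → (φ(2),φ(10)) = (2,9) ∈ E(G2) ✓
  (2,11) → (φ(2),φ(11)) = (6,9) ∈ E(G2) ✓
  (3,5) → (φ(3),φ(5)) = (5,10) ∈ E(G2) ✓
  (3,6) → (φ(3),φ(6)) = (0,10) ∈ E(G2) ✓
  (3,7) → (φ(3),φ(7)) = (10,11) ∈ E(G2) ✓
  (3,9) → (φ(3),φ(9)) = (3,10) ∈ E(G2) ✓
  (3,11) → (φ(3),φ(11)) = (6,10) ∈ E(G2) ✓
  (4,7) → (φ(4),φ(7)) = (4,11) ∈ E(G2) ✓
  (4,8) → (φ(4),φ(8)) = (4,7) ∈ E(G2) ✓
  (4,10) → (φ(4),φ(10)) = (2,4) ∈ E(G2) ✓
  (4,11) → (φ(4),φ(11)) = (4,6) ∈ E(G2) ✓
  (5,10) → (φ(5),φ(10)) = (2,5) ∈ E(G2) ✓
  (5,11) → (φ(5),φ(11)) = (5,6) ∈ E(G2) ✓
  (6,7) → (φ(6),φ(7)) = (0,11) ∈ E(G2) ✓
  (7,8) → (φ(7),φ(8)) = (7,11) ∈ E(G2) ✓
  (7,9) → (φ(7),φ(9)) = (3,11) ∈ E(G2) ✓
  (7,10) → (φ(7),φ(10)) = (2,11) ∈ E(G2) ✓
  (7,11) → (φ(7),φ(11)) = (6,11) ∈ E(G2) ✓
  (8,9) → (φ(8),φ(9)) = (3,7) ∈ E(G2) ✓
  (8,11) → (φ(8),φ(11)) = (6,7) ∈ E(G2) ✓
  (9,10) → (φ(9),φ(10)) = (2,3) ∈ E(G2) ✓
  (9,11) → (φ(9),φ(11)) = (3,6) ∈ E(G2) ✓
  (10,11) → (φ(10),φ(11)) = (2,6) ∈ E(G2) ✓
All 41 edges of G1 map to edges of G2, and |E(G1)| = |E(G2)| = 41, so φ is a bijection on edges as well as vertices. Hence G1 ≅ G2.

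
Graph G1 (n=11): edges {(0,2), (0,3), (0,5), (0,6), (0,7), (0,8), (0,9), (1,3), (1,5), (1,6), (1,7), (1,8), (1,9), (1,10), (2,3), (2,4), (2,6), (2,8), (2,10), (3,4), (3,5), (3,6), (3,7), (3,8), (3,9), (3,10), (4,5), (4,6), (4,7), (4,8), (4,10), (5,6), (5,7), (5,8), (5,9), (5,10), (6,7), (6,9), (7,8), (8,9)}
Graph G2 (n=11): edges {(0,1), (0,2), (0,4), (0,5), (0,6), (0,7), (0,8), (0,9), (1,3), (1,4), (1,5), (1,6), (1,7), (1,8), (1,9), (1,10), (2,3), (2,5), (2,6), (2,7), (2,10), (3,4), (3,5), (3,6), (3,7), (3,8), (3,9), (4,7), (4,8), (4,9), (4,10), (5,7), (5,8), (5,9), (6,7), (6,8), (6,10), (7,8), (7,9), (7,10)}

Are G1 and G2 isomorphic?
Yes, isomorphic

The graphs are isomorphic.
One valid mapping φ: V(G1) → V(G2): 0→5, 1→4, 2→2, 3→7, 4→6, 5→1, 6→3, 7→8, 8→0, 9→9, 10→10

Verify φ preserves adjacency — for each edge of G1, its image is an edge of G2:
  (0,2) → (φ(0),φ(2)) = (2,5) ∈ E(G2) ✓
  (0,3) → (φ(0),φ(3)) = (5,7) ∈ E(G2) ✓
  (0,5) → (φ(0),φ(5)) = (1,5) ∈ E(G2) ✓
  (0,6) → (φ(0),φ(6)) = (3,5) ∈ E(G2) ✓
  (0,7) → (φ(0),φ(7)) = (5,8) ∈ E(G2) ✓
  (0,8) → (φ(0),φ(8)) = (0,5) ∈ E(G2) ✓
  (0,9) → (φ(0),φ(9)) = (5,9) ∈ E(G2) ✓
  (1,3) → (φ(1),φ(3)) = (4,7) ∈ E(G2) ✓
  (1,5) → (φ(1),φ(5)) = (1,4) ∈ E(G2) ✓
  (1,6) → (φ(1),φ(6)) = (3,4) ∈ E(G2) ✓
  (1,7) → (φ(1),φ(7)) = (4,8) ∈ E(G2) ✓
  (1,8) → (φ(1),φ(8)) = (0,4) ∈ E(G2) ✓
  (1,9) → (φ(1),φ(9)) = (4,9) ∈ E(G2) ✓
  (1,10) → (φ(1),φ(10)) = (4,10) ∈ E(G2) ✓
  (2,3) → (φ(2),φ(3)) = (2,7) ∈ E(G2) ✓
  (2,4) → (φ(2),φ(4)) = (2,6) ∈ E(G2) ✓
  (2,6) → (φ(2),φ(6)) = (2,3) ∈ E(G2) ✓
  (2,8) → (φ(2),φ(8)) = (0,2) ∈ E(G2) ✓
  (2,10) → (φ(2),φ(10)) = (2,10) ∈ E(G2) ✓
  (3,4) → (φ(3),φ(4)) = (6,7) ∈ E(G2) ✓
  (3,5) → (φ(3),φ(5)) = (1,7) ∈ E(G2) ✓
  (3,6) → (φ(3),φ(6)) = (3,7) ∈ E(G2) ✓
  (3,7) → (φ(3),φ(7)) = (7,8) ∈ E(G2) ✓
  (3,8) → (φ(3),φ(8)) = (0,7) ∈ E(G2) ✓
  (3,9) → (φ(3),φ(9)) = (7,9) ∈ E(G2) ✓
  (3,10) → (φ(3),φ(10)) = (7,10) ∈ E(G2) ✓
  (4,5) → (φ(4),φ(5)) = (1,6) ∈ E(G2) ✓
  (4,6) → (φ(4),φ(6)) = (3,6) ∈ E(G2) ✓
  (4,7) → (φ(4),φ(7)) = (6,8) ∈ E(G2) ✓
  (4,8) → (φ(4),φ(8)) = (0,6) ∈ E(G2) ✓
  (4,10) → (φ(4),φ(10)) = (6,10) ∈ E(G2) ✓
  (5,6) → (φ(5),φ(6)) = (1,3) ∈ E(G2) ✓
  (5,7) → (φ(5),φ(7)) = (1,8) ∈ E(G2) ✓
  (5,8) → (φ(5),φ(8)) = (0,1) ∈ E(G2) ✓
  (5,9) → (φ(5),φ(9)) = (1,9) ∈ E(G2) ✓
  (5,10) → (φ(5),φ(10)) = (1,10) ∈ E(G2) ✓
  (6,7) → (φ(6),φ(7)) = (3,8) ∈ E(G2) ✓
  (6,9) → (φ(6),φ(9)) = (3,9) ∈ E(G2) ✓
  (7,8) → (φ(7),φ(8)) = (0,8) ∈ E(G2) ✓
  (8,9) → (φ(8),φ(9)) = (0,9) ∈ E(G2) ✓
All 40 edges of G1 map to edges of G2, and |E(G1)| = |E(G2)| = 40, so φ is a bijection on edges as well as vertices. Hence G1 ≅ G2.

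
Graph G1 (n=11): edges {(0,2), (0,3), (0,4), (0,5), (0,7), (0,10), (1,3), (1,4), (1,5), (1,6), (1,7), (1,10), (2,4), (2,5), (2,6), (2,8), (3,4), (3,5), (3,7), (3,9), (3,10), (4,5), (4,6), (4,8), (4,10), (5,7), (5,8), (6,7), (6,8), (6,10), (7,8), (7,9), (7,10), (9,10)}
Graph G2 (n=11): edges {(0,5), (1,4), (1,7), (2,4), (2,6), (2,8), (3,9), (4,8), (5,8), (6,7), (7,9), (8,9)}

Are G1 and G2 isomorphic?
No, not isomorphic

The graphs are NOT isomorphic.

Connected components of G1: 1 component(s) with vertex sets [[0, 1, 2, 3, 4, 5, 6, 7, 8, 9, 10]], sizes [11].
Connected components of G2: 2 component(s) with vertex sets [[10], [0, 1, 2, 3, 4, 5, 6, 7, 8, 9]], sizes [1, 10].
The number of connected components (and the multiset of component sizes) is an isomorphism invariant — an isomorphism maps each component of G1 bijectively onto a component of G2. Since G1 has 1 component(s) and G2 has 2, they cannot be isomorphic.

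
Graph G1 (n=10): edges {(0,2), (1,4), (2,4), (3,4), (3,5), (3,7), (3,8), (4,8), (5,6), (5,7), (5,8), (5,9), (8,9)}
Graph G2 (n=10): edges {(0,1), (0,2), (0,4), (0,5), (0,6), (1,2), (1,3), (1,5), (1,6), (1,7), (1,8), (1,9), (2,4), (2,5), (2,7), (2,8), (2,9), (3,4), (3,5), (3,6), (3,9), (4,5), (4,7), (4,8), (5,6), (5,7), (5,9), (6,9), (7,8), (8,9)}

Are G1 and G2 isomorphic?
No, not isomorphic

The graphs are NOT isomorphic.

Counting triangles (3-cliques): G1 has 4, G2 has 34.
Triangle count is an isomorphism invariant, so differing triangle counts rule out isomorphism.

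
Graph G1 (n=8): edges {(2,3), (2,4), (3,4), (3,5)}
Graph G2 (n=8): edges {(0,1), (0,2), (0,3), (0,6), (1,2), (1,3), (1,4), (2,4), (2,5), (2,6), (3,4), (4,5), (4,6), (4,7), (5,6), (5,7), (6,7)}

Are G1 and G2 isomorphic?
No, not isomorphic

The graphs are NOT isomorphic.

Degrees in G1: deg(0)=0, deg(1)=0, deg(2)=2, deg(3)=3, deg(4)=2, deg(5)=1, deg(6)=0, deg(7)=0.
Sorted degree sequence of G1: [3, 2, 2, 1, 0, 0, 0, 0].
Degrees in G2: deg(0)=4, deg(1)=4, deg(2)=5, deg(3)=3, deg(4)=6, deg(5)=4, deg(6)=5, deg(7)=3.
Sorted degree sequence of G2: [6, 5, 5, 4, 4, 4, 3, 3].
The (sorted) degree sequence is an isomorphism invariant, so since G1 and G2 have different degree sequences they cannot be isomorphic.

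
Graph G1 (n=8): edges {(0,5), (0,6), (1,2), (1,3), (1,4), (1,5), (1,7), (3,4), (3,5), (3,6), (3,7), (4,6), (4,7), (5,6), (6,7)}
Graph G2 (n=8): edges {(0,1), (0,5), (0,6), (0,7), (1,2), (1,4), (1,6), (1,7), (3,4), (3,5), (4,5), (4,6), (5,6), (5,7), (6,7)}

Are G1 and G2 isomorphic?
Yes, isomorphic

The graphs are isomorphic.
One valid mapping φ: V(G1) → V(G2): 0→3, 1→1, 2→2, 3→6, 4→0, 5→4, 6→5, 7→7

Verify φ preserves adjacency — for each edge of G1, its image is an edge of G2:
  (0,5) → (φ(0),φ(5)) = (3,4) ∈ E(G2) ✓
  (0,6) → (φ(0),φ(6)) = (3,5) ∈ E(G2) ✓
  (1,2) → (φ(1),φ(2)) = (1,2) ∈ E(G2) ✓
  (1,3) → (φ(1),φ(3)) = (1,6) ∈ E(G2) ✓
  (1,4) → (φ(1),φ(4)) = (0,1) ∈ E(G2) ✓
  (1,5) → (φ(1),φ(5)) = (1,4) ∈ E(G2) ✓
  (1,7) → (φ(1),φ(7)) = (1,7) ∈ E(G2) ✓
  (3,4) → (φ(3),φ(4)) = (0,6) ∈ E(G2) ✓
  (3,5) → (φ(3),φ(5)) = (4,6) ∈ E(G2) ✓
  (3,6) → (φ(3),φ(6)) = (5,6) ∈ E(G2) ✓
  (3,7) → (φ(3),φ(7)) = (6,7) ∈ E(G2) ✓
  (4,6) → (φ(4),φ(6)) = (0,5) ∈ E(G2) ✓
  (4,7) → (φ(4),φ(7)) = (0,7) ∈ E(G2) ✓
  (5,6) → (φ(5),φ(6)) = (4,5) ∈ E(G2) ✓
  (6,7) → (φ(6),φ(7)) = (5,7) ∈ E(G2) ✓
All 15 edges of G1 map to edges of G2, and |E(G1)| = |E(G2)| = 15, so φ is a bijection on edges as well as vertices. Hence G1 ≅ G2.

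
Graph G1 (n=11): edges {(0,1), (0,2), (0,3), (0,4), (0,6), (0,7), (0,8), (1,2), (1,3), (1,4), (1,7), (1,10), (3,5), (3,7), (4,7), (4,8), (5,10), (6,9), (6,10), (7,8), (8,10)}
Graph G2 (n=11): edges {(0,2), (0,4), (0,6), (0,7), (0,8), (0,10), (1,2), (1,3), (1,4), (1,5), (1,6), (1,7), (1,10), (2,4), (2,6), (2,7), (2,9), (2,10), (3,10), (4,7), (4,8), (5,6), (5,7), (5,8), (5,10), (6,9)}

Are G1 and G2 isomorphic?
No, not isomorphic

The graphs are NOT isomorphic.

Counting triangles (3-cliques): G1 has 11, G2 has 17.
Triangle count is an isomorphism invariant, so differing triangle counts rule out isomorphism.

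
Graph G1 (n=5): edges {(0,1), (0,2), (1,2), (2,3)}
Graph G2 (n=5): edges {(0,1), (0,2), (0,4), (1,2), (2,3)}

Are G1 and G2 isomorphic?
No, not isomorphic

The graphs are NOT isomorphic.

Counting edges: G1 has 4 edge(s); G2 has 5 edge(s).
Edge count is an isomorphism invariant (a bijection on vertices induces a bijection on edges), so differing edge counts rule out isomorphism.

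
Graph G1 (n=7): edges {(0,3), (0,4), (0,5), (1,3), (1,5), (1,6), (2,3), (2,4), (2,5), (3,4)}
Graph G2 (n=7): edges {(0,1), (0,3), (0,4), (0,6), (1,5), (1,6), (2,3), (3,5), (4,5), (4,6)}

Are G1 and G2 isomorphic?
Yes, isomorphic

The graphs are isomorphic.
One valid mapping φ: V(G1) → V(G2): 0→1, 1→3, 2→4, 3→0, 4→6, 5→5, 6→2

Verify φ preserves adjacency — for each edge of G1, its image is an edge of G2:
  (0,3) → (φ(0),φ(3)) = (0,1) ∈ E(G2) ✓
  (0,4) → (φ(0),φ(4)) = (1,6) ∈ E(G2) ✓
  (0,5) → (φ(0),φ(5)) = (1,5) ∈ E(G2) ✓
  (1,3) → (φ(1),φ(3)) = (0,3) ∈ E(G2) ✓
  (1,5) → (φ(1),φ(5)) = (3,5) ∈ E(G2) ✓
  (1,6) → (φ(1),φ(6)) = (2,3) ∈ E(G2) ✓
  (2,3) → (φ(2),φ(3)) = (0,4) ∈ E(G2) ✓
  (2,4) → (φ(2),φ(4)) = (4,6) ∈ E(G2) ✓
  (2,5) → (φ(2),φ(5)) = (4,5) ∈ E(G2) ✓
  (3,4) → (φ(3),φ(4)) = (0,6) ∈ E(G2) ✓
All 10 edges of G1 map to edges of G2, and |E(G1)| = |E(G2)| = 10, so φ is a bijection on edges as well as vertices. Hence G1 ≅ G2.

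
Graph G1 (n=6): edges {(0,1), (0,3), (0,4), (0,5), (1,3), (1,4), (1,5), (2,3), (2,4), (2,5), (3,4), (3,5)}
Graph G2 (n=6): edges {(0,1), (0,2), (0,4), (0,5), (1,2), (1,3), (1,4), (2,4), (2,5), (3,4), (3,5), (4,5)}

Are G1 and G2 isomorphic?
Yes, isomorphic

The graphs are isomorphic.
One valid mapping φ: V(G1) → V(G2): 0→2, 1→0, 2→3, 3→4, 4→1, 5→5

Verify φ preserves adjacency — for each edge of G1, its image is an edge of G2:
  (0,1) → (φ(0),φ(1)) = (0,2) ∈ E(G2) ✓
  (0,3) → (φ(0),φ(3)) = (2,4) ∈ E(G2) ✓
  (0,4) → (φ(0),φ(4)) = (1,2) ∈ E(G2) ✓
  (0,5) → (φ(0),φ(5)) = (2,5) ∈ E(G2) ✓
  (1,3) → (φ(1),φ(3)) = (0,4) ∈ E(G2) ✓
  (1,4) → (φ(1),φ(4)) = (0,1) ∈ E(G2) ✓
  (1,5) → (φ(1),φ(5)) = (0,5) ∈ E(G2) ✓
  (2,3) → (φ(2),φ(3)) = (3,4) ∈ E(G2) ✓
  (2,4) → (φ(2),φ(4)) = (1,3) ∈ E(G2) ✓
  (2,5) → (φ(2),φ(5)) = (3,5) ∈ E(G2) ✓
  (3,4) → (φ(3),φ(4)) = (1,4) ∈ E(G2) ✓
  (3,5) → (φ(3),φ(5)) = (4,5) ∈ E(G2) ✓
All 12 edges of G1 map to edges of G2, and |E(G1)| = |E(G2)| = 12, so φ is a bijection on edges as well as vertices. Hence G1 ≅ G2.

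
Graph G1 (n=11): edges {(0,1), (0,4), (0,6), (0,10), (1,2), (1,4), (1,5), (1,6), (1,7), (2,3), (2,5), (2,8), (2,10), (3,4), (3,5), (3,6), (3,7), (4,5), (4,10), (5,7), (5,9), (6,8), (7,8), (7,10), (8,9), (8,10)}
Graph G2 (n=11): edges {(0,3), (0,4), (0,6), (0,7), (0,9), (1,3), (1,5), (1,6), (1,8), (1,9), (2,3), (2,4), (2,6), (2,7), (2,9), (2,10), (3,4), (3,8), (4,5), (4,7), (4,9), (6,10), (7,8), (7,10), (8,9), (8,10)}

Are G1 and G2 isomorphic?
Yes, isomorphic

The graphs are isomorphic.
One valid mapping φ: V(G1) → V(G2): 0→10, 1→2, 2→9, 3→0, 4→7, 5→4, 6→6, 7→3, 8→1, 9→5, 10→8

Verify φ preserves adjacency — for each edge of G1, its image is an edge of G2:
  (0,1) → (φ(0),φ(1)) = (2,10) ∈ E(G2) ✓
  (0,4) → (φ(0),φ(4)) = (7,10) ∈ E(G2) ✓
  (0,6) → (φ(0),φ(6)) = (6,10) ∈ E(G2) ✓
  (0,10) → (φ(0),φ(10)) = (8,10) ∈ E(G2) ✓
  (1,2) → (φ(1),φ(2)) = (2,9) ∈ E(G2) ✓
  (1,4) → (φ(1),φ(4)) = (2,7) ∈ E(G2) ✓
  (1,5) → (φ(1),φ(5)) = (2,4) ∈ E(G2) ✓
  (1,6) → (φ(1),φ(6)) = (2,6) ∈ E(G2) ✓
  (1,7) → (φ(1),φ(7)) = (2,3) ∈ E(G2) ✓
  (2,3) → (φ(2),φ(3)) = (0,9) ∈ E(G2) ✓
  (2,5) → (φ(2),φ(5)) = (4,9) ∈ E(G2) ✓
  (2,8) → (φ(2),φ(8)) = (1,9) ∈ E(G2) ✓
  (2,10) → (φ(2),φ(10)) = (8,9) ∈ E(G2) ✓
  (3,4) → (φ(3),φ(4)) = (0,7) ∈ E(G2) ✓
  (3,5) → (φ(3),φ(5)) = (0,4) ∈ E(G2) ✓
  (3,6) → (φ(3),φ(6)) = (0,6) ∈ E(G2) ✓
  (3,7) → (φ(3),φ(7)) = (0,3) ∈ E(G2) ✓
  (4,5) → (φ(4),φ(5)) = (4,7) ∈ E(G2) ✓
  (4,10) → (φ(4),φ(10)) = (7,8) ∈ E(G2) ✓
  (5,7) → (φ(5),φ(7)) = (3,4) ∈ E(G2) ✓
  (5,9) → (φ(5),φ(9)) = (4,5) ∈ E(G2) ✓
  (6,8) → (φ(6),φ(8)) = (1,6) ∈ E(G2) ✓
  (7,8) → (φ(7),φ(8)) = (1,3) ∈ E(G2) ✓
  (7,10) → (φ(7),φ(10)) = (3,8) ∈ E(G2) ✓
  (8,9) → (φ(8),φ(9)) = (1,5) ∈ E(G2) ✓
  (8,10) → (φ(8),φ(10)) = (1,8) ∈ E(G2) ✓
All 26 edges of G1 map to edges of G2, and |E(G1)| = |E(G2)| = 26, so φ is a bijection on edges as well as vertices. Hence G1 ≅ G2.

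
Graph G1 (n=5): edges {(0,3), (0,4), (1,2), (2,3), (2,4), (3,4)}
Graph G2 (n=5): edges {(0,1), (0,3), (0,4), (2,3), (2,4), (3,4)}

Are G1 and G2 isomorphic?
Yes, isomorphic

The graphs are isomorphic.
One valid mapping φ: V(G1) → V(G2): 0→2, 1→1, 2→0, 3→3, 4→4

Verify φ preserves adjacency — for each edge of G1, its image is an edge of G2:
  (0,3) → (φ(0),φ(3)) = (2,3) ∈ E(G2) ✓
  (0,4) → (φ(0),φ(4)) = (2,4) ∈ E(G2) ✓
  (1,2) → (φ(1),φ(2)) = (0,1) ∈ E(G2) ✓
  (2,3) → (φ(2),φ(3)) = (0,3) ∈ E(G2) ✓
  (2,4) → (φ(2),φ(4)) = (0,4) ∈ E(G2) ✓
  (3,4) → (φ(3),φ(4)) = (3,4) ∈ E(G2) ✓
All 6 edges of G1 map to edges of G2, and |E(G1)| = |E(G2)| = 6, so φ is a bijection on edges as well as vertices. Hence G1 ≅ G2.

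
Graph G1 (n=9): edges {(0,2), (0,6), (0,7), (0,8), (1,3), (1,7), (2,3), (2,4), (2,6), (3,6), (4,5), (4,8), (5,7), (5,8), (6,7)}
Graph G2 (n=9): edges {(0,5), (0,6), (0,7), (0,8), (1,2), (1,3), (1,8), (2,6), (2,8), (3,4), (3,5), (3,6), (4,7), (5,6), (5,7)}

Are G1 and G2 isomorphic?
Yes, isomorphic

The graphs are isomorphic.
One valid mapping φ: V(G1) → V(G2): 0→6, 1→4, 2→0, 3→7, 4→8, 5→1, 6→5, 7→3, 8→2

Verify φ preserves adjacency — for each edge of G1, its image is an edge of G2:
  (0,2) → (φ(0),φ(2)) = (0,6) ∈ E(G2) ✓
  (0,6) → (φ(0),φ(6)) = (5,6) ∈ E(G2) ✓
  (0,7) → (φ(0),φ(7)) = (3,6) ∈ E(G2) ✓
  (0,8) → (φ(0),φ(8)) = (2,6) ∈ E(G2) ✓
  (1,3) → (φ(1),φ(3)) = (4,7) ∈ E(G2) ✓
  (1,7) → (φ(1),φ(7)) = (3,4) ∈ E(G2) ✓
  (2,3) → (φ(2),φ(3)) = (0,7) ∈ E(G2) ✓
  (2,4) → (φ(2),φ(4)) = (0,8) ∈ E(G2) ✓
  (2,6) → (φ(2),φ(6)) = (0,5) ∈ E(G2) ✓
  (3,6) → (φ(3),φ(6)) = (5,7) ∈ E(G2) ✓
  (4,5) → (φ(4),φ(5)) = (1,8) ∈ E(G2) ✓
  (4,8) → (φ(4),φ(8)) = (2,8) ∈ E(G2) ✓
  (5,7) → (φ(5),φ(7)) = (1,3) ∈ E(G2) ✓
  (5,8) → (φ(5),φ(8)) = (1,2) ∈ E(G2) ✓
  (6,7) → (φ(6),φ(7)) = (3,5) ∈ E(G2) ✓
All 15 edges of G1 map to edges of G2, and |E(G1)| = |E(G2)| = 15, so φ is a bijection on edges as well as vertices. Hence G1 ≅ G2.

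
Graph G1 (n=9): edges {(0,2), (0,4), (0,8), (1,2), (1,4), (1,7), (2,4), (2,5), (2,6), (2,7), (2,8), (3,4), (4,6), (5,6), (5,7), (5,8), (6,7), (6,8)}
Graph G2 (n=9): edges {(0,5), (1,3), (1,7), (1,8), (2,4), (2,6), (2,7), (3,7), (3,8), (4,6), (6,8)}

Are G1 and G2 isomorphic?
No, not isomorphic

The graphs are NOT isomorphic.

Connected components of G1: 1 component(s) with vertex sets [[0, 1, 2, 3, 4, 5, 6, 7, 8]], sizes [9].
Connected components of G2: 2 component(s) with vertex sets [[0, 5], [1, 2, 3, 4, 6, 7, 8]], sizes [2, 7].
The number of connected components (and the multiset of component sizes) is an isomorphism invariant — an isomorphism maps each component of G1 bijectively onto a component of G2. Since G1 has 1 component(s) and G2 has 2, they cannot be isomorphic.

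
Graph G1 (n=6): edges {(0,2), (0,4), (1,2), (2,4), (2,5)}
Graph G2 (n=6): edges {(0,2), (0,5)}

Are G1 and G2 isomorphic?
No, not isomorphic

The graphs are NOT isomorphic.

Degrees in G1: deg(0)=2, deg(1)=1, deg(2)=4, deg(3)=0, deg(4)=2, deg(5)=1.
Sorted degree sequence of G1: [4, 2, 2, 1, 1, 0].
Degrees in G2: deg(0)=2, deg(1)=0, deg(2)=1, deg(3)=0, deg(4)=0, deg(5)=1.
Sorted degree sequence of G2: [2, 1, 1, 0, 0, 0].
The (sorted) degree sequence is an isomorphism invariant, so since G1 and G2 have different degree sequences they cannot be isomorphic.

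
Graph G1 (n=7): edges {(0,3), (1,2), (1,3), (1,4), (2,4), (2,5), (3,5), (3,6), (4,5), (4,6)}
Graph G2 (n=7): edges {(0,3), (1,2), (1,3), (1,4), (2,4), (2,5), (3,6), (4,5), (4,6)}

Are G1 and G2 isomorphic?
No, not isomorphic

The graphs are NOT isomorphic.

Counting edges: G1 has 10 edge(s); G2 has 9 edge(s).
Edge count is an isomorphism invariant (a bijection on vertices induces a bijection on edges), so differing edge counts rule out isomorphism.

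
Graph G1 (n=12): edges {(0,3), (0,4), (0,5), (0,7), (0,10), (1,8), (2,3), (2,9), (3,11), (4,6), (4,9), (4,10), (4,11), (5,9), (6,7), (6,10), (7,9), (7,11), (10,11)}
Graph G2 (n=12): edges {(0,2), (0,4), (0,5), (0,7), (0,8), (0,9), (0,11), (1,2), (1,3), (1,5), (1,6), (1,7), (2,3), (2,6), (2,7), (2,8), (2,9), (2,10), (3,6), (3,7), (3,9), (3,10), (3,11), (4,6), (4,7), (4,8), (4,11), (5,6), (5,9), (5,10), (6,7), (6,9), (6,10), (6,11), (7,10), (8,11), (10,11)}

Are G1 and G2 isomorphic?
No, not isomorphic

The graphs are NOT isomorphic.

Counting triangles (3-cliques): G1 has 3, G2 has 36.
Triangle count is an isomorphism invariant, so differing triangle counts rule out isomorphism.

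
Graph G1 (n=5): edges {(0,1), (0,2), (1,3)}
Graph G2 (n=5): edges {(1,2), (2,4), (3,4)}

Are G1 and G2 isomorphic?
Yes, isomorphic

The graphs are isomorphic.
One valid mapping φ: V(G1) → V(G2): 0→2, 1→4, 2→1, 3→3, 4→0

Verify φ preserves adjacency — for each edge of G1, its image is an edge of G2:
  (0,1) → (φ(0),φ(1)) = (2,4) ∈ E(G2) ✓
  (0,2) → (φ(0),φ(2)) = (1,2) ∈ E(G2) ✓
  (1,3) → (φ(1),φ(3)) = (3,4) ∈ E(G2) ✓
All 3 edges of G1 map to edges of G2, and |E(G1)| = |E(G2)| = 3, so φ is a bijection on edges as well as vertices. Hence G1 ≅ G2.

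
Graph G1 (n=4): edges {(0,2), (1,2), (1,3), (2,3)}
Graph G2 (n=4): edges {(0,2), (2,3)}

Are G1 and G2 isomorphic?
No, not isomorphic

The graphs are NOT isomorphic.

Counting edges: G1 has 4 edge(s); G2 has 2 edge(s).
Edge count is an isomorphism invariant (a bijection on vertices induces a bijection on edges), so differing edge counts rule out isomorphism.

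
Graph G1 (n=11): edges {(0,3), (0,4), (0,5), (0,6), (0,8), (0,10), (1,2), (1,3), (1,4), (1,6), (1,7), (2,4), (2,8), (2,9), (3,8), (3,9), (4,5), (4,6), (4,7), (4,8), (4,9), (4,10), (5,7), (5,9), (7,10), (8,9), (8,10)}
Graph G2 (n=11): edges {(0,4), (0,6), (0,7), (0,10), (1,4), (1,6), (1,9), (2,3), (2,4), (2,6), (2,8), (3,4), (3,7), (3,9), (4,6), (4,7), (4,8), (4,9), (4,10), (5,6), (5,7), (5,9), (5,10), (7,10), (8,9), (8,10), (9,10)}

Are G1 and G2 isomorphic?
Yes, isomorphic

The graphs are isomorphic.
One valid mapping φ: V(G1) → V(G2): 0→9, 1→6, 2→0, 3→5, 4→4, 5→3, 6→1, 7→2, 8→10, 9→7, 10→8

Verify φ preserves adjacency — for each edge of G1, its image is an edge of G2:
  (0,3) → (φ(0),φ(3)) = (5,9) ∈ E(G2) ✓
  (0,4) → (φ(0),φ(4)) = (4,9) ∈ E(G2) ✓
  (0,5) → (φ(0),φ(5)) = (3,9) ∈ E(G2) ✓
  (0,6) → (φ(0),φ(6)) = (1,9) ∈ E(G2) ✓
  (0,8) → (φ(0),φ(8)) = (9,10) ∈ E(G2) ✓
  (0,10) → (φ(0),φ(10)) = (8,9) ∈ E(G2) ✓
  (1,2) → (φ(1),φ(2)) = (0,6) ∈ E(G2) ✓
  (1,3) → (φ(1),φ(3)) = (5,6) ∈ E(G2) ✓
  (1,4) → (φ(1),φ(4)) = (4,6) ∈ E(G2) ✓
  (1,6) → (φ(1),φ(6)) = (1,6) ∈ E(G2) ✓
  (1,7) → (φ(1),φ(7)) = (2,6) ∈ E(G2) ✓
  (2,4) → (φ(2),φ(4)) = (0,4) ∈ E(G2) ✓
  (2,8) → (φ(2),φ(8)) = (0,10) ∈ E(G2) ✓
  (2,9) → (φ(2),φ(9)) = (0,7) ∈ E(G2) ✓
  (3,8) → (φ(3),φ(8)) = (5,10) ∈ E(G2) ✓
  (3,9) → (φ(3),φ(9)) = (5,7) ∈ E(G2) ✓
  (4,5) → (φ(4),φ(5)) = (3,4) ∈ E(G2) ✓
  (4,6) → (φ(4),φ(6)) = (1,4) ∈ E(G2) ✓
  (4,7) → (φ(4),φ(7)) = (2,4) ∈ E(G2) ✓
  (4,8) → (φ(4),φ(8)) = (4,10) ∈ E(G2) ✓
  (4,9) → (φ(4),φ(9)) = (4,7) ∈ E(G2) ✓
  (4,10) → (φ(4),φ(10)) = (4,8) ∈ E(G2) ✓
  (5,7) → (φ(5),φ(7)) = (2,3) ∈ E(G2) ✓
  (5,9) → (φ(5),φ(9)) = (3,7) ∈ E(G2) ✓
  (7,10) → (φ(7),φ(10)) = (2,8) ∈ E(G2) ✓
  (8,9) → (φ(8),φ(9)) = (7,10) ∈ E(G2) ✓
  (8,10) → (φ(8),φ(10)) = (8,10) ∈ E(G2) ✓
All 27 edges of G1 map to edges of G2, and |E(G1)| = |E(G2)| = 27, so φ is a bijection on edges as well as vertices. Hence G1 ≅ G2.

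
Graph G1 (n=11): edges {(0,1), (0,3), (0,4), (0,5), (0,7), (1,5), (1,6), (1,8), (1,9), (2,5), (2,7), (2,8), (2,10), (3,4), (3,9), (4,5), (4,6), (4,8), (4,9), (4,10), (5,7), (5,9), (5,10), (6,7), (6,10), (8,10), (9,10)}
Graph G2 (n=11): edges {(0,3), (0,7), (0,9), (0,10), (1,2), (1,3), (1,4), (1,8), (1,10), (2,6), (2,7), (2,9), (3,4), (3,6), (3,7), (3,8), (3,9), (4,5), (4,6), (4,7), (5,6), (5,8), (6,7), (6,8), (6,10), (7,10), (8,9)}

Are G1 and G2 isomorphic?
Yes, isomorphic

The graphs are isomorphic.
One valid mapping φ: V(G1) → V(G2): 0→8, 1→1, 2→0, 3→5, 4→6, 5→3, 6→2, 7→9, 8→10, 9→4, 10→7

Verify φ preserves adjacency — for each edge of G1, its image is an edge of G2:
  (0,1) → (φ(0),φ(1)) = (1,8) ∈ E(G2) ✓
  (0,3) → (φ(0),φ(3)) = (5,8) ∈ E(G2) ✓
  (0,4) → (φ(0),φ(4)) = (6,8) ∈ E(G2) ✓
  (0,5) → (φ(0),φ(5)) = (3,8) ∈ E(G2) ✓
  (0,7) → (φ(0),φ(7)) = (8,9) ∈ E(G2) ✓
  (1,5) → (φ(1),φ(5)) = (1,3) ∈ E(G2) ✓
  (1,6) → (φ(1),φ(6)) = (1,2) ∈ E(G2) ✓
  (1,8) → (φ(1),φ(8)) = (1,10) ∈ E(G2) ✓
  (1,9) → (φ(1),φ(9)) = (1,4) ∈ E(G2) ✓
  (2,5) → (φ(2),φ(5)) = (0,3) ∈ E(G2) ✓
  (2,7) → (φ(2),φ(7)) = (0,9) ∈ E(G2) ✓
  (2,8) → (φ(2),φ(8)) = (0,10) ∈ E(G2) ✓
  (2,10) → (φ(2),φ(10)) = (0,7) ∈ E(G2) ✓
  (3,4) → (φ(3),φ(4)) = (5,6) ∈ E(G2) ✓
  (3,9) → (φ(3),φ(9)) = (4,5) ∈ E(G2) ✓
  (4,5) → (φ(4),φ(5)) = (3,6) ∈ E(G2) ✓
  (4,6) → (φ(4),φ(6)) = (2,6) ∈ E(G2) ✓
  (4,8) → (φ(4),φ(8)) = (6,10) ∈ E(G2) ✓
  (4,9) → (φ(4),φ(9)) = (4,6) ∈ E(G2) ✓
  (4,10) → (φ(4),φ(10)) = (6,7) ∈ E(G2) ✓
  (5,7) → (φ(5),φ(7)) = (3,9) ∈ E(G2) ✓
  (5,9) → (φ(5),φ(9)) = (3,4) ∈ E(G2) ✓
  (5,10) → (φ(5),φ(10)) = (3,7) ∈ E(G2) ✓
  (6,7) → (φ(6),φ(7)) = (2,9) ∈ E(G2) ✓
  (6,10) → (φ(6),φ(10)) = (2,7) ∈ E(G2) ✓
  (8,10) → (φ(8),φ(10)) = (7,10) ∈ E(G2) ✓
  (9,10) → (φ(9),φ(10)) = (4,7) ∈ E(G2) ✓
All 27 edges of G1 map to edges of G2, and |E(G1)| = |E(G2)| = 27, so φ is a bijection on edges as well as vertices. Hence G1 ≅ G2.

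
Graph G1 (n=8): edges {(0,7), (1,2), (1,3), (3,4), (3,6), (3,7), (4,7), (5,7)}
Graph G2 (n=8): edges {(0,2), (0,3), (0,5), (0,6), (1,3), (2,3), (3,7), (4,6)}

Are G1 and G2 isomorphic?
Yes, isomorphic

The graphs are isomorphic.
One valid mapping φ: V(G1) → V(G2): 0→7, 1→6, 2→4, 3→0, 4→2, 5→1, 6→5, 7→3

Verify φ preserves adjacency — for each edge of G1, its image is an edge of G2:
  (0,7) → (φ(0),φ(7)) = (3,7) ∈ E(G2) ✓
  (1,2) → (φ(1),φ(2)) = (4,6) ∈ E(G2) ✓
  (1,3) → (φ(1),φ(3)) = (0,6) ∈ E(G2) ✓
  (3,4) → (φ(3),φ(4)) = (0,2) ∈ E(G2) ✓
  (3,6) → (φ(3),φ(6)) = (0,5) ∈ E(G2) ✓
  (3,7) → (φ(3),φ(7)) = (0,3) ∈ E(G2) ✓
  (4,7) → (φ(4),φ(7)) = (2,3) ∈ E(G2) ✓
  (5,7) → (φ(5),φ(7)) = (1,3) ∈ E(G2) ✓
All 8 edges of G1 map to edges of G2, and |E(G1)| = |E(G2)| = 8, so φ is a bijection on edges as well as vertices. Hence G1 ≅ G2.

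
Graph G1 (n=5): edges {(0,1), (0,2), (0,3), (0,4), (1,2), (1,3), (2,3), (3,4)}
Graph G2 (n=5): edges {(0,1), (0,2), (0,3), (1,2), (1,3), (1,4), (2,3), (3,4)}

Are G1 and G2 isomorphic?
Yes, isomorphic

The graphs are isomorphic.
One valid mapping φ: V(G1) → V(G2): 0→3, 1→0, 2→2, 3→1, 4→4

Verify φ preserves adjacency — for each edge of G1, its image is an edge of G2:
  (0,1) → (φ(0),φ(1)) = (0,3) ∈ E(G2) ✓
  (0,2) → (φ(0),φ(2)) = (2,3) ∈ E(G2) ✓
  (0,3) → (φ(0),φ(3)) = (1,3) ∈ E(G2) ✓
  (0,4) → (φ(0),φ(4)) = (3,4) ∈ E(G2) ✓
  (1,2) → (φ(1),φ(2)) = (0,2) ∈ E(G2) ✓
  (1,3) → (φ(1),φ(3)) = (0,1) ∈ E(G2) ✓
  (2,3) → (φ(2),φ(3)) = (1,2) ∈ E(G2) ✓
  (3,4) → (φ(3),φ(4)) = (1,4) ∈ E(G2) ✓
All 8 edges of G1 map to edges of G2, and |E(G1)| = |E(G2)| = 8, so φ is a bijection on edges as well as vertices. Hence G1 ≅ G2.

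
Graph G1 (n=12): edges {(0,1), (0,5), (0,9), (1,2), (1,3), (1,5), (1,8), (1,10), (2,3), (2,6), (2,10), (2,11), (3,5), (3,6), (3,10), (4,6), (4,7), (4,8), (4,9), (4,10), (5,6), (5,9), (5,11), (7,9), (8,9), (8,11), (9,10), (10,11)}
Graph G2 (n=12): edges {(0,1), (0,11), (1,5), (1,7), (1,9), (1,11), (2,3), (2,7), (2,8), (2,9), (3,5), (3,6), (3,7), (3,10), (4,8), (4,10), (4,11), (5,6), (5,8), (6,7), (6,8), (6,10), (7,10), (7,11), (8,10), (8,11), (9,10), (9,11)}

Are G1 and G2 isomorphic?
Yes, isomorphic

The graphs are isomorphic.
One valid mapping φ: V(G1) → V(G2): 0→4, 1→10, 2→3, 3→6, 4→1, 5→8, 6→5, 7→0, 8→9, 9→11, 10→7, 11→2

Verify φ preserves adjacency — for each edge of G1, its image is an edge of G2:
  (0,1) → (φ(0),φ(1)) = (4,10) ∈ E(G2) ✓
  (0,5) → (φ(0),φ(5)) = (4,8) ∈ E(G2) ✓
  (0,9) → (φ(0),φ(9)) = (4,11) ∈ E(G2) ✓
  (1,2) → (φ(1),φ(2)) = (3,10) ∈ E(G2) ✓
  (1,3) → (φ(1),φ(3)) = (6,10) ∈ E(G2) ✓
  (1,5) → (φ(1),φ(5)) = (8,10) ∈ E(G2) ✓
  (1,8) → (φ(1),φ(8)) = (9,10) ∈ E(G2) ✓
  (1,10) → (φ(1),φ(10)) = (7,10) ∈ E(G2) ✓
  (2,3) → (φ(2),φ(3)) = (3,6) ∈ E(G2) ✓
  (2,6) → (φ(2),φ(6)) = (3,5) ∈ E(G2) ✓
  (2,10) → (φ(2),φ(10)) = (3,7) ∈ E(G2) ✓
  (2,11) → (φ(2),φ(11)) = (2,3) ∈ E(G2) ✓
  (3,5) → (φ(3),φ(5)) = (6,8) ∈ E(G2) ✓
  (3,6) → (φ(3),φ(6)) = (5,6) ∈ E(G2) ✓
  (3,10) → (φ(3),φ(10)) = (6,7) ∈ E(G2) ✓
  (4,6) → (φ(4),φ(6)) = (1,5) ∈ E(G2) ✓
  (4,7) → (φ(4),φ(7)) = (0,1) ∈ E(G2) ✓
  (4,8) → (φ(4),φ(8)) = (1,9) ∈ E(G2) ✓
  (4,9) → (φ(4),φ(9)) = (1,11) ∈ E(G2) ✓
  (4,10) → (φ(4),φ(10)) = (1,7) ∈ E(G2) ✓
  (5,6) → (φ(5),φ(6)) = (5,8) ∈ E(G2) ✓
  (5,9) → (φ(5),φ(9)) = (8,11) ∈ E(G2) ✓
  (5,11) → (φ(5),φ(11)) = (2,8) ∈ E(G2) ✓
  (7,9) → (φ(7),φ(9)) = (0,11) ∈ E(G2) ✓
  (8,9) → (φ(8),φ(9)) = (9,11) ∈ E(G2) ✓
  (8,11) → (φ(8),φ(11)) = (2,9) ∈ E(G2) ✓
  (9,10) → (φ(9),φ(10)) = (7,11) ∈ E(G2) ✓
  (10,11) → (φ(10),φ(11)) = (2,7) ∈ E(G2) ✓
All 28 edges of G1 map to edges of G2, and |E(G1)| = |E(G2)| = 28, so φ is a bijection on edges as well as vertices. Hence G1 ≅ G2.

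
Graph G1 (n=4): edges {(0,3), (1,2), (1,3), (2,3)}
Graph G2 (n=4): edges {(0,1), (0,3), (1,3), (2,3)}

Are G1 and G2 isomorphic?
Yes, isomorphic

The graphs are isomorphic.
One valid mapping φ: V(G1) → V(G2): 0→2, 1→1, 2→0, 3→3

Verify φ preserves adjacency — for each edge of G1, its image is an edge of G2:
  (0,3) → (φ(0),φ(3)) = (2,3) ∈ E(G2) ✓
  (1,2) → (φ(1),φ(2)) = (0,1) ∈ E(G2) ✓
  (1,3) → (φ(1),φ(3)) = (1,3) ∈ E(G2) ✓
  (2,3) → (φ(2),φ(3)) = (0,3) ∈ E(G2) ✓
All 4 edges of G1 map to edges of G2, and |E(G1)| = |E(G2)| = 4, so φ is a bijection on edges as well as vertices. Hence G1 ≅ G2.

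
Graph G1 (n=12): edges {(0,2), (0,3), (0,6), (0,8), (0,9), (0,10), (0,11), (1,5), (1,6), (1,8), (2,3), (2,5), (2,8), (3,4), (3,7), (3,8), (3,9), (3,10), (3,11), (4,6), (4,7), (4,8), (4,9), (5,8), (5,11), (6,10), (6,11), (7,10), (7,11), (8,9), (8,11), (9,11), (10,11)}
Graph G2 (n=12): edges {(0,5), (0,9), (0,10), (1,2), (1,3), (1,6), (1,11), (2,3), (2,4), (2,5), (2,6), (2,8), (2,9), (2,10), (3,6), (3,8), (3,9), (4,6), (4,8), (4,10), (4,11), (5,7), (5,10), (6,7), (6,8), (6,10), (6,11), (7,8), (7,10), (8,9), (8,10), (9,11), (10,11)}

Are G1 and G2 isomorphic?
Yes, isomorphic

The graphs are isomorphic.
One valid mapping φ: V(G1) → V(G2): 0→8, 1→0, 2→7, 3→6, 4→11, 5→5, 6→9, 7→1, 8→10, 9→4, 10→3, 11→2

Verify φ preserves adjacency — for each edge of G1, its image is an edge of G2:
  (0,2) → (φ(0),φ(2)) = (7,8) ∈ E(G2) ✓
  (0,3) → (φ(0),φ(3)) = (6,8) ∈ E(G2) ✓
  (0,6) → (φ(0),φ(6)) = (8,9) ∈ E(G2) ✓
  (0,8) → (φ(0),φ(8)) = (8,10) ∈ E(G2) ✓
  (0,9) → (φ(0),φ(9)) = (4,8) ∈ E(G2) ✓
  (0,10) → (φ(0),φ(10)) = (3,8) ∈ E(G2) ✓
  (0,11) → (φ(0),φ(11)) = (2,8) ∈ E(G2) ✓
  (1,5) → (φ(1),φ(5)) = (0,5) ∈ E(G2) ✓
  (1,6) → (φ(1),φ(6)) = (0,9) ∈ E(G2) ✓
  (1,8) → (φ(1),φ(8)) = (0,10) ∈ E(G2) ✓
  (2,3) → (φ(2),φ(3)) = (6,7) ∈ E(G2) ✓
  (2,5) → (φ(2),φ(5)) = (5,7) ∈ E(G2) ✓
  (2,8) → (φ(2),φ(8)) = (7,10) ∈ E(G2) ✓
  (3,4) → (φ(3),φ(4)) = (6,11) ∈ E(G2) ✓
  (3,7) → (φ(3),φ(7)) = (1,6) ∈ E(G2) ✓
  (3,8) → (φ(3),φ(8)) = (6,10) ∈ E(G2) ✓
  (3,9) → (φ(3),φ(9)) = (4,6) ∈ E(G2) ✓
  (3,10) → (φ(3),φ(10)) = (3,6) ∈ E(G2) ✓
  (3,11) → (φ(3),φ(11)) = (2,6) ∈ E(G2) ✓
  (4,6) → (φ(4),φ(6)) = (9,11) ∈ E(G2) ✓
  (4,7) → (φ(4),φ(7)) = (1,11) ∈ E(G2) ✓
  (4,8) → (φ(4),φ(8)) = (10,11) ∈ E(G2) ✓
  (4,9) → (φ(4),φ(9)) = (4,11) ∈ E(G2) ✓
  (5,8) → (φ(5),φ(8)) = (5,10) ∈ E(G2) ✓
  (5,11) → (φ(5),φ(11)) = (2,5) ∈ E(G2) ✓
  (6,10) → (φ(6),φ(10)) = (3,9) ∈ E(G2) ✓
  (6,11) → (φ(6),φ(11)) = (2,9) ∈ E(G2) ✓
  (7,10) → (φ(7),φ(10)) = (1,3) ∈ E(G2) ✓
  (7,11) → (φ(7),φ(11)) = (1,2) ∈ E(G2) ✓
  (8,9) → (φ(8),φ(9)) = (4,10) ∈ E(G2) ✓
  (8,11) → (φ(8),φ(11)) = (2,10) ∈ E(G2) ✓
  (9,11) → (φ(9),φ(11)) = (2,4) ∈ E(G2) ✓
  (10,11) → (φ(10),φ(11)) = (2,3) ∈ E(G2) ✓
All 33 edges of G1 map to edges of G2, and |E(G1)| = |E(G2)| = 33, so φ is a bijection on edges as well as vertices. Hence G1 ≅ G2.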